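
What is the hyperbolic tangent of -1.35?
-0.8741

tanh(-1.35) = (e^(-1.35) - e^(1.35))/(e^(-1.35) + e^(1.35)) = -0.8741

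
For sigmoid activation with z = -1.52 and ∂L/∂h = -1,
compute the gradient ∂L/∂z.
∂L/∂z = -0.1473

σ(-1.52) = 0.1795
σ'(-1.52) = σ(-1.52)(1 - σ(-1.52)) = 0.1795 × 0.8205 = 0.1473
∂L/∂z = ∂L/∂h · σ'(z) = -1 × 0.1473 = -0.1473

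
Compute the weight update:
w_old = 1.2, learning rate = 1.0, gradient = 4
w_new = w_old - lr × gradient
w_new = -2.8

w_new = w - η·∂L/∂w = 1.2 - 1.0×(4) = 1.2 - (4) = -2.8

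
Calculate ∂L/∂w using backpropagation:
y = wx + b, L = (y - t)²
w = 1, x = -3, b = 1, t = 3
∂L/∂w = 30

y = wx + b = (1)(-3) + 1 = -2
∂L/∂y = 2(y - t) = 2(-2 - 3) = -10
∂y/∂w = x = -3
∂L/∂w = ∂L/∂y · ∂y/∂w = -10 × -3 = 30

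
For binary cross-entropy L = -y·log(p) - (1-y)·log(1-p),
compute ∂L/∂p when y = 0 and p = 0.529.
∂L/∂p = 2.123

∂L/∂p = -y/p + (1-y)/(1-p) = 0 + 1/0.471 = 2.123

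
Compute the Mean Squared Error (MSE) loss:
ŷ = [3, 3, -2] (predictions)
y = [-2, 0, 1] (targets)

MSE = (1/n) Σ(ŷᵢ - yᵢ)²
MSE = 14.33

MSE = (1/3)((3--2)² + (3-0)² + (-2-1)²) = (1/3)(25 + 9 + 9) = 14.33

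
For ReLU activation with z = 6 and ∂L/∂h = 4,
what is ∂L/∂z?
∂L/∂z = 4

h = ReLU(6) = 6
Since z > 0: ∂h/∂z = 1
∂L/∂z = ∂L/∂h · ∂h/∂z = 4 × 1 = 4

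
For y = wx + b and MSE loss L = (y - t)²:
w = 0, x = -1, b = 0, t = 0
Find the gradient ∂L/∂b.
∂L/∂b = 0

y = wx + b = (0)(-1) + 0 = 0
∂L/∂y = 2(y - t) = 2(0 - 0) = 0
∂y/∂b = 1
∂L/∂b = ∂L/∂y · ∂y/∂b = 0 × 1 = 0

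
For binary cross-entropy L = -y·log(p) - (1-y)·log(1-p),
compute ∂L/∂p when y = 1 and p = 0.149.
∂L/∂p = -6.711

∂L/∂p = -y/p + (1-y)/(1-p) = -1/0.149 + 0 = -6.711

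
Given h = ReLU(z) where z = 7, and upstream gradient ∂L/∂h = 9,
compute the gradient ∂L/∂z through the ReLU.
∂L/∂z = 9

h = ReLU(7) = 7
Since z > 0: ∂h/∂z = 1
∂L/∂z = ∂L/∂h · ∂h/∂z = 9 × 1 = 9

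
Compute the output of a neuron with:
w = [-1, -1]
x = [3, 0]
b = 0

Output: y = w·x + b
y = -3

y = (-1)(3) + (-1)(0) + 0 = -3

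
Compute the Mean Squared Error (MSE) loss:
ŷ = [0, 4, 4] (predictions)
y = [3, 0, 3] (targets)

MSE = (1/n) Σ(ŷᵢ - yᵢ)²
MSE = 8.667

MSE = (1/3)((0-3)² + (4-0)² + (4-3)²) = (1/3)(9 + 16 + 1) = 8.667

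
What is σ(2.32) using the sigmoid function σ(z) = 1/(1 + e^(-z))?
0.9105

sigmoid(2.32) = 1/(1 + e^(-2.32)) = 1/(1 + 0.09827) = 0.9105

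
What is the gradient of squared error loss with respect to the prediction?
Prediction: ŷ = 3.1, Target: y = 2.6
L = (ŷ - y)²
∂L/∂ŷ = 1.0

∂L/∂ŷ = 2(ŷ - y) = 2(3.1 - 2.6) = 2(0.5) = 1.0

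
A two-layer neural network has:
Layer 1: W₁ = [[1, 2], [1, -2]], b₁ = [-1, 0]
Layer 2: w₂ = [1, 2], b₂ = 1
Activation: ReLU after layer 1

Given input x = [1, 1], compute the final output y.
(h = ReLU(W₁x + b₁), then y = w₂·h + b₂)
y = 3

Layer 1 pre-activation: z₁ = [2, -1]
After ReLU: h = [2, 0]
Layer 2 output: y = 1×2 + 2×0 + 1 = 3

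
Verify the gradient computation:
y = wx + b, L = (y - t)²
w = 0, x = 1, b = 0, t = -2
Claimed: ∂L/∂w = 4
Correct

y = (0)(1) + 0 = 0
∂L/∂y = 2(y - t) = 2(0 - -2) = 4
∂y/∂w = x = 1
∂L/∂w = 4 × 1 = 4

Claimed value: 4
Correct: The correct gradient is 4.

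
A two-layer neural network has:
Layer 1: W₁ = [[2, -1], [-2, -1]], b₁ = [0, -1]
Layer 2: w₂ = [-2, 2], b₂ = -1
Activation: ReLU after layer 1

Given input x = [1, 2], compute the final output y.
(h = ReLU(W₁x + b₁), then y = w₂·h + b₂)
y = -1

Layer 1 pre-activation: z₁ = [0, -5]
After ReLU: h = [0, 0]
Layer 2 output: y = -2×0 + 2×0 + -1 = -1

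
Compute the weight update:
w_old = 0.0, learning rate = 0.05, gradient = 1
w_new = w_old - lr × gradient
w_new = -0.05

w_new = w - η·∂L/∂w = 0.0 - 0.05×(1) = 0.0 - (0.05) = -0.05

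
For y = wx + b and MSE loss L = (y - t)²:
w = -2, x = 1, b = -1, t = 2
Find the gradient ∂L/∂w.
∂L/∂w = -10

y = wx + b = (-2)(1) + -1 = -3
∂L/∂y = 2(y - t) = 2(-3 - 2) = -10
∂y/∂w = x = 1
∂L/∂w = ∂L/∂y · ∂y/∂w = -10 × 1 = -10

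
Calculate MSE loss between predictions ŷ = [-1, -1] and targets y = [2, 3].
MSE = 12.5

MSE = (1/2)((-1-2)² + (-1-3)²) = (1/2)(9 + 16) = 12.5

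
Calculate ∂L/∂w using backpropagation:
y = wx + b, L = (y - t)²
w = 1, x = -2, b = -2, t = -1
∂L/∂w = 12

y = wx + b = (1)(-2) + -2 = -4
∂L/∂y = 2(y - t) = 2(-4 - -1) = -6
∂y/∂w = x = -2
∂L/∂w = ∂L/∂y · ∂y/∂w = -6 × -2 = 12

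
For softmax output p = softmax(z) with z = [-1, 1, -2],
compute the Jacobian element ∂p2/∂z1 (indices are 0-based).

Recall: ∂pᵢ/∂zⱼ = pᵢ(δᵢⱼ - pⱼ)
∂p2/∂z1 = -0.03545

p = softmax(z) = [0.1142, 0.8438, 0.04201]
p2 = 0.04201, p1 = 0.8438

∂p2/∂z1 = -p2 × p1 = -0.04201 × 0.8438 = -0.03545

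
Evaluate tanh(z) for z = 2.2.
0.9757

tanh(2.2) = (e^(2.2) - e^(-2.2))/(e^(2.2) + e^(-2.2)) = 0.9757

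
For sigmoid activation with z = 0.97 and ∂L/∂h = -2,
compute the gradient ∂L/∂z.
∂L/∂z = -0.3986

σ(0.97) = 0.7251
σ'(0.97) = σ(0.97)(1 - σ(0.97)) = 0.7251 × 0.2749 = 0.1993
∂L/∂z = ∂L/∂h · σ'(z) = -2 × 0.1993 = -0.3986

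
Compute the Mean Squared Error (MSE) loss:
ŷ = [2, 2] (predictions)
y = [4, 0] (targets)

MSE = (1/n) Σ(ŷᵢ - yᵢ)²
MSE = 4

MSE = (1/2)((2-4)² + (2-0)²) = (1/2)(4 + 4) = 4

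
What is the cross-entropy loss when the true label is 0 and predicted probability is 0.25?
L = 0.2877

L = -0·log(0.25) - 1·log(0.75) = -log(0.75) = 0.2877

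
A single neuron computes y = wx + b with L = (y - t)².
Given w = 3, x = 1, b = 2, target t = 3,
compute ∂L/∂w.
∂L/∂w = 4

y = wx + b = (3)(1) + 2 = 5
∂L/∂y = 2(y - t) = 2(5 - 3) = 4
∂y/∂w = x = 1
∂L/∂w = ∂L/∂y · ∂y/∂w = 4 × 1 = 4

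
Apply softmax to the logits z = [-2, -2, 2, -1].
p = [0.0169, 0.0169, 0.9205, 0.0458]

exp(z) = [0.1353, 0.1353, 7.389, 0.3679]
Sum = 8.028
p = [0.0169, 0.0169, 0.9205, 0.0458]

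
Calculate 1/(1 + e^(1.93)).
0.1268

sigmoid(-1.93) = 1/(1 + e^(1.93)) = 1/(1 + 6.89) = 0.1268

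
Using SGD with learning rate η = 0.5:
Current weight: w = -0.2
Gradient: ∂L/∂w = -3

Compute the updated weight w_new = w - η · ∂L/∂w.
w_new = 1.3

w_new = w - η·∂L/∂w = -0.2 - 0.5×(-3) = -0.2 - (-1.5) = 1.3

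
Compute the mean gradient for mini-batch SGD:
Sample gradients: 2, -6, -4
Average gradient = -2.667

Average = (1/3)(2 + -6 + -4) = -8/3 = -2.667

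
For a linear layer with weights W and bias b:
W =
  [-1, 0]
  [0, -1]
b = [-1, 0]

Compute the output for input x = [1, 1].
y = [-2, -1]

Wx = [-1×1 + 0×1, 0×1 + -1×1]
   = [-1, -1]
y = Wx + b = [-1 + -1, -1 + 0] = [-2, -1]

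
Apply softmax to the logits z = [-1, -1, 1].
p = [0.1065, 0.1065, 0.787]

exp(z) = [0.3679, 0.3679, 2.718]
Sum = 3.454
p = [0.1065, 0.1065, 0.787]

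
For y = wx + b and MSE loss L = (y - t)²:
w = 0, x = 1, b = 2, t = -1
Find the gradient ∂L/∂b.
∂L/∂b = 6

y = wx + b = (0)(1) + 2 = 2
∂L/∂y = 2(y - t) = 2(2 - -1) = 6
∂y/∂b = 1
∂L/∂b = ∂L/∂y · ∂y/∂b = 6 × 1 = 6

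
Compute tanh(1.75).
0.9414

tanh(1.75) = (e^(1.75) - e^(-1.75))/(e^(1.75) + e^(-1.75)) = 0.9414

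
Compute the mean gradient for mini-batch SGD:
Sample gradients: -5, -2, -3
Average gradient = -3.333

Average = (1/3)(-5 + -2 + -3) = -10/3 = -3.333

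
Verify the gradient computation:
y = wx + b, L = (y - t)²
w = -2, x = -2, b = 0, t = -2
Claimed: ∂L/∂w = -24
Correct

y = (-2)(-2) + 0 = 4
∂L/∂y = 2(y - t) = 2(4 - -2) = 12
∂y/∂w = x = -2
∂L/∂w = 12 × -2 = -24

Claimed value: -24
Correct: The correct gradient is -24.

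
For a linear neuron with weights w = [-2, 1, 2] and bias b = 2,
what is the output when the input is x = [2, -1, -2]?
y = -7

y = (-2)(2) + (1)(-1) + (2)(-2) + 2 = -7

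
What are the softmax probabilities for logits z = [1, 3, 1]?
p = [0.1065, 0.787, 0.1065]

exp(z) = [2.718, 20.09, 2.718]
Sum = 25.52
p = [0.1065, 0.787, 0.1065]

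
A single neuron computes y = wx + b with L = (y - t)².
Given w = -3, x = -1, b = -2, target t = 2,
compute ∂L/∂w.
∂L/∂w = 2

y = wx + b = (-3)(-1) + -2 = 1
∂L/∂y = 2(y - t) = 2(1 - 2) = -2
∂y/∂w = x = -1
∂L/∂w = ∂L/∂y · ∂y/∂w = -2 × -1 = 2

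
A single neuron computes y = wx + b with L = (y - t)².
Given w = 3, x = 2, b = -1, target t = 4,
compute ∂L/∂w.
∂L/∂w = 4

y = wx + b = (3)(2) + -1 = 5
∂L/∂y = 2(y - t) = 2(5 - 4) = 2
∂y/∂w = x = 2
∂L/∂w = ∂L/∂y · ∂y/∂w = 2 × 2 = 4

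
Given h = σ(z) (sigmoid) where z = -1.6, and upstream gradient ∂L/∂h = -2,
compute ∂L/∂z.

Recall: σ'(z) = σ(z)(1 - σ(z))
∂L/∂z = -0.2795

σ(-1.6) = 0.168
σ'(-1.6) = σ(-1.6)(1 - σ(-1.6)) = 0.168 × 0.832 = 0.1398
∂L/∂z = ∂L/∂h · σ'(z) = -2 × 0.1398 = -0.2795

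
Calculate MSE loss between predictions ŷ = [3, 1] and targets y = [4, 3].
MSE = 2.5

MSE = (1/2)((3-4)² + (1-3)²) = (1/2)(1 + 4) = 2.5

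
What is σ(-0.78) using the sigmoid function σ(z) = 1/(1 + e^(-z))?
0.3143

sigmoid(-0.78) = 1/(1 + e^(0.78)) = 1/(1 + 2.181) = 0.3143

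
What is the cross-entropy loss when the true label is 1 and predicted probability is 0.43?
L = 0.844

L = -1·log(0.43) - 0·log(0.57) = -log(0.43) = 0.844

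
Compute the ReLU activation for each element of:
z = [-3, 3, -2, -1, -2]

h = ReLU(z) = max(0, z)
h = [0, 3, 0, 0, 0]

ReLU applied element-wise: max(0,-3)=0, max(0,3)=3, max(0,-2)=0, max(0,-1)=0, max(0,-2)=0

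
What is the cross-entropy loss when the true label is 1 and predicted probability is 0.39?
L = 0.9416

L = -1·log(0.39) - 0·log(0.61) = -log(0.39) = 0.9416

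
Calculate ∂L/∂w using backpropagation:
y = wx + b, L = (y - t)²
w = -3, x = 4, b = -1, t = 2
∂L/∂w = -120

y = wx + b = (-3)(4) + -1 = -13
∂L/∂y = 2(y - t) = 2(-13 - 2) = -30
∂y/∂w = x = 4
∂L/∂w = ∂L/∂y · ∂y/∂w = -30 × 4 = -120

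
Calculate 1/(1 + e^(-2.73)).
0.9388

sigmoid(2.73) = 1/(1 + e^(-2.73)) = 1/(1 + 0.06522) = 0.9388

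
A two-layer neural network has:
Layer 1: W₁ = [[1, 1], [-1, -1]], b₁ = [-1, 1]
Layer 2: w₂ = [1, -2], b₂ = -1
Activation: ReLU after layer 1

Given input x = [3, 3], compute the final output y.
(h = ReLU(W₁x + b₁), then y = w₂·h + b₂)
y = 4

Layer 1 pre-activation: z₁ = [5, -5]
After ReLU: h = [5, 0]
Layer 2 output: y = 1×5 + -2×0 + -1 = 4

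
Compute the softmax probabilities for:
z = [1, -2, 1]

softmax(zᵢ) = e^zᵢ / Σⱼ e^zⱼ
p = [0.4879, 0.0243, 0.4879]

exp(z) = [2.718, 0.1353, 2.718]
Sum = 5.572
p = [0.4879, 0.0243, 0.4879]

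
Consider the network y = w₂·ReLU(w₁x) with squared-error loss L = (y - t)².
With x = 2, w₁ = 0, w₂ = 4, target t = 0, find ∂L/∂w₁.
∂L/∂w₁ = 0

Forward pass:
z = w₁x = 0×2 = 0
h = ReLU(0) = 0
y = w₂h = 4×0 = 0

Backward pass:
∂L/∂y = 2(y - t) = 2(0 - 0) = 0
∂y/∂h = w₂ = 4
∂h/∂z = 0 (ReLU derivative)
∂z/∂w₁ = x = 2

∂L/∂w₁ = 0 × 4 × 0 × 2 = 0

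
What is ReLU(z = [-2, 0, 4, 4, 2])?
h = [0, 0, 4, 4, 2]

ReLU applied element-wise: max(0,-2)=0, max(0,0)=0, max(0,4)=4, max(0,4)=4, max(0,2)=2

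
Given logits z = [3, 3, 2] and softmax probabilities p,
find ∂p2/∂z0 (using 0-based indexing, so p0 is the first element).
∂p2/∂z0 = -0.06561

p = softmax(z) = [0.4223, 0.4223, 0.1554]
p2 = 0.1554, p0 = 0.4223

∂p2/∂z0 = -p2 × p0 = -0.1554 × 0.4223 = -0.06561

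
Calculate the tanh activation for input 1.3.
0.8617

tanh(1.3) = (e^(1.3) - e^(-1.3))/(e^(1.3) + e^(-1.3)) = 0.8617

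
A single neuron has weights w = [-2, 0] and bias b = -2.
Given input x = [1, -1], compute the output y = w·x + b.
y = -4

y = (-2)(1) + (0)(-1) + -2 = -4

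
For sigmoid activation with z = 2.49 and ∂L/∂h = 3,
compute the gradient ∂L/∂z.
∂L/∂z = 0.2121

σ(2.49) = 0.9234
σ'(2.49) = σ(2.49)(1 - σ(2.49)) = 0.9234 × 0.07656 = 0.0707
∂L/∂z = ∂L/∂h · σ'(z) = 3 × 0.0707 = 0.2121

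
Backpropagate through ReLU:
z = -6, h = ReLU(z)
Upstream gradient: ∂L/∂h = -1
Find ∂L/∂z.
∂L/∂z = 0

h = ReLU(-6) = 0
Since z < 0: ∂h/∂z = 0
∂L/∂z = ∂L/∂h · ∂h/∂z = -1 × 0 = 0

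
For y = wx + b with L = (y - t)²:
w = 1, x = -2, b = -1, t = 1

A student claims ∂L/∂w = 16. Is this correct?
Correct

y = (1)(-2) + -1 = -3
∂L/∂y = 2(y - t) = 2(-3 - 1) = -8
∂y/∂w = x = -2
∂L/∂w = -8 × -2 = 16

Claimed value: 16
Correct: The correct gradient is 16.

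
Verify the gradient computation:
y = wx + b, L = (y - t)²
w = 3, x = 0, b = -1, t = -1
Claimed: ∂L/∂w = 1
Incorrect

y = (3)(0) + -1 = -1
∂L/∂y = 2(y - t) = 2(-1 - -1) = 0
∂y/∂w = x = 0
∂L/∂w = 0 × 0 = 0

Claimed value: 1
Incorrect: The correct gradient is 0.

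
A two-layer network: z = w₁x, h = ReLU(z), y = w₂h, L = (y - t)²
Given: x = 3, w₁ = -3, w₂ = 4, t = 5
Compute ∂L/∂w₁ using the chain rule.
∂L/∂w₁ = 0

Forward pass:
z = w₁x = -3×3 = -9
h = ReLU(-9) = 0
y = w₂h = 4×0 = 0

Backward pass:
∂L/∂y = 2(y - t) = 2(0 - 5) = -10
∂y/∂h = w₂ = 4
∂h/∂z = 0 (ReLU derivative)
∂z/∂w₁ = x = 3

∂L/∂w₁ = -10 × 4 × 0 × 3 = 0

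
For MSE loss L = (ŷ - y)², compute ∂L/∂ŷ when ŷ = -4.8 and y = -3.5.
∂L/∂ŷ = -2.6

∂L/∂ŷ = 2(ŷ - y) = 2(-4.8 - -3.5) = 2(-1.3) = -2.6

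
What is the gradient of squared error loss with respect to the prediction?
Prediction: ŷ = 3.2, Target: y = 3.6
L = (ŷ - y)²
∂L/∂ŷ = -0.8

∂L/∂ŷ = 2(ŷ - y) = 2(3.2 - 3.6) = 2(-0.4) = -0.8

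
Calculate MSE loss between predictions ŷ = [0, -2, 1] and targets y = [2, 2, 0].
MSE = 7

MSE = (1/3)((0-2)² + (-2-2)² + (1-0)²) = (1/3)(4 + 16 + 1) = 7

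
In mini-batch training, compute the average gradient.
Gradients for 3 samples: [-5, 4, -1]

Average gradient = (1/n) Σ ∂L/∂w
Average gradient = -0.6667

Average = (1/3)(-5 + 4 + -1) = -2/3 = -0.6667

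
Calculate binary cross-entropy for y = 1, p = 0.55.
L = 0.5978

L = -1·log(0.55) - 0·log(0.45) = -log(0.55) = 0.5978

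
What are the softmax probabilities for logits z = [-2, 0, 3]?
p = [0.0064, 0.0471, 0.9465]

exp(z) = [0.1353, 1, 20.09]
Sum = 21.22
p = [0.0064, 0.0471, 0.9465]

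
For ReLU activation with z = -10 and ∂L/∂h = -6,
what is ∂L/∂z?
∂L/∂z = 0

h = ReLU(-10) = 0
Since z < 0: ∂h/∂z = 0
∂L/∂z = ∂L/∂h · ∂h/∂z = -6 × 0 = 0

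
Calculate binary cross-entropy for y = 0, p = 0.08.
L = 0.08338

L = -0·log(0.08) - 1·log(0.92) = -log(0.92) = 0.08338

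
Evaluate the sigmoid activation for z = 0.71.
0.6704

sigmoid(0.71) = 1/(1 + e^(-0.71)) = 1/(1 + 0.4916) = 0.6704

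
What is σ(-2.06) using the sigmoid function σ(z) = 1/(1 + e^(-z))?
0.113

sigmoid(-2.06) = 1/(1 + e^(2.06)) = 1/(1 + 7.846) = 0.113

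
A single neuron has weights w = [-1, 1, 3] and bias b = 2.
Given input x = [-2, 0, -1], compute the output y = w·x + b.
y = 1

y = (-1)(-2) + (1)(0) + (3)(-1) + 2 = 1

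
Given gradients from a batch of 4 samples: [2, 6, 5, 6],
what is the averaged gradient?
Average gradient = 4.75

Average = (1/4)(2 + 6 + 5 + 6) = 19/4 = 4.75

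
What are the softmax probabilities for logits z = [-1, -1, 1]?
p = [0.1065, 0.1065, 0.787]

exp(z) = [0.3679, 0.3679, 2.718]
Sum = 3.454
p = [0.1065, 0.1065, 0.787]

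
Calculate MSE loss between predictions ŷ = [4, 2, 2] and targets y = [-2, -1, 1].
MSE = 15.33

MSE = (1/3)((4--2)² + (2--1)² + (2-1)²) = (1/3)(36 + 9 + 1) = 15.33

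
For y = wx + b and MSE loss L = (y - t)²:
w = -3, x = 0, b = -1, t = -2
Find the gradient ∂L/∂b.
∂L/∂b = 2

y = wx + b = (-3)(0) + -1 = -1
∂L/∂y = 2(y - t) = 2(-1 - -2) = 2
∂y/∂b = 1
∂L/∂b = ∂L/∂y · ∂y/∂b = 2 × 1 = 2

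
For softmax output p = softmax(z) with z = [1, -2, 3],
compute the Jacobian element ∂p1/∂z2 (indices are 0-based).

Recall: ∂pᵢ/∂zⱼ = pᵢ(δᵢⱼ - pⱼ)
∂p1/∂z2 = -0.005166

p = softmax(z) = [0.1185, 0.0059, 0.8756]
p1 = 0.0059, p2 = 0.8756

∂p1/∂z2 = -p1 × p2 = -0.0059 × 0.8756 = -0.005166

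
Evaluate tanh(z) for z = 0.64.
0.5649

tanh(0.64) = (e^(0.64) - e^(-0.64))/(e^(0.64) + e^(-0.64)) = 0.5649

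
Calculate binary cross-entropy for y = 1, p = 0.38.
L = 0.9676

L = -1·log(0.38) - 0·log(0.62) = -log(0.38) = 0.9676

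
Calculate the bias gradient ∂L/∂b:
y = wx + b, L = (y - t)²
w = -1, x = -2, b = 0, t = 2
∂L/∂b = 0

y = wx + b = (-1)(-2) + 0 = 2
∂L/∂y = 2(y - t) = 2(2 - 2) = 0
∂y/∂b = 1
∂L/∂b = ∂L/∂y · ∂y/∂b = 0 × 1 = 0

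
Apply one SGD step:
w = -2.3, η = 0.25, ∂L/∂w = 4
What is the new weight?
w_new = -3.3

w_new = w - η·∂L/∂w = -2.3 - 0.25×(4) = -2.3 - (1) = -3.3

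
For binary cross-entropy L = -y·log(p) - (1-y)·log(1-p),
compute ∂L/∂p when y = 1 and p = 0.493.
∂L/∂p = -2.028

∂L/∂p = -y/p + (1-y)/(1-p) = -1/0.493 + 0 = -2.028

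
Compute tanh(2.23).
0.9771

tanh(2.23) = (e^(2.23) - e^(-2.23))/(e^(2.23) + e^(-2.23)) = 0.9771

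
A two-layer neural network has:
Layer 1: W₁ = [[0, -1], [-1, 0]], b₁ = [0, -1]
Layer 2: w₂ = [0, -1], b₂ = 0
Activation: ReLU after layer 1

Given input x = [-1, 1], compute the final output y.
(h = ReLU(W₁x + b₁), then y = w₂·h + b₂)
y = 0

Layer 1 pre-activation: z₁ = [-1, 0]
After ReLU: h = [0, 0]
Layer 2 output: y = 0×0 + -1×0 + 0 = 0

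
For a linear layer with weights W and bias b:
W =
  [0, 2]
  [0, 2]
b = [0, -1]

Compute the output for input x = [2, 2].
y = [4, 3]

Wx = [0×2 + 2×2, 0×2 + 2×2]
   = [4, 4]
y = Wx + b = [4 + 0, 4 + -1] = [4, 3]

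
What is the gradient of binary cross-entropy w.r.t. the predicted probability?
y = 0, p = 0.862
∂L/∂p = 7.246

∂L/∂p = -y/p + (1-y)/(1-p) = 0 + 1/0.138 = 7.246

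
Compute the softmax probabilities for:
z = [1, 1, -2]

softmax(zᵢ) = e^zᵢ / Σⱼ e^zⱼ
p = [0.4879, 0.4879, 0.0243]

exp(z) = [2.718, 2.718, 0.1353]
Sum = 5.572
p = [0.4879, 0.4879, 0.0243]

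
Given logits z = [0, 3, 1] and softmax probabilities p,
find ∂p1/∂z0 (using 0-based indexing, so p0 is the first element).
∂p1/∂z0 = -0.03545

p = softmax(z) = [0.04201, 0.8438, 0.1142]
p1 = 0.8438, p0 = 0.04201

∂p1/∂z0 = -p1 × p0 = -0.8438 × 0.04201 = -0.03545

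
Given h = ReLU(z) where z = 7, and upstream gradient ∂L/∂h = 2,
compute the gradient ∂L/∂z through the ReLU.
∂L/∂z = 2

h = ReLU(7) = 7
Since z > 0: ∂h/∂z = 1
∂L/∂z = ∂L/∂h · ∂h/∂z = 2 × 1 = 2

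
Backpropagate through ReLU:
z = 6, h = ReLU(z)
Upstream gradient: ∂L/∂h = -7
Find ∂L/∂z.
∂L/∂z = -7

h = ReLU(6) = 6
Since z > 0: ∂h/∂z = 1
∂L/∂z = ∂L/∂h · ∂h/∂z = -7 × 1 = -7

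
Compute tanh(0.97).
0.7487

tanh(0.97) = (e^(0.97) - e^(-0.97))/(e^(0.97) + e^(-0.97)) = 0.7487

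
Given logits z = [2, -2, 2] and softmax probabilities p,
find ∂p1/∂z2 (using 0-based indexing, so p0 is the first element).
∂p1/∂z2 = -0.004496

p = softmax(z) = [0.4955, 0.009075, 0.4955]
p1 = 0.009075, p2 = 0.4955

∂p1/∂z2 = -p1 × p2 = -0.009075 × 0.4955 = -0.004496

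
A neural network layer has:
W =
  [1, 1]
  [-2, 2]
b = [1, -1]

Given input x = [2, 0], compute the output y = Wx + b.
y = [3, -5]

Wx = [1×2 + 1×0, -2×2 + 2×0]
   = [2, -4]
y = Wx + b = [2 + 1, -4 + -1] = [3, -5]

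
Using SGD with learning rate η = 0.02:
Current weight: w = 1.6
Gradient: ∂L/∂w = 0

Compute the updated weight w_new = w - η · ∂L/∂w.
w_new = 1.6

w_new = w - η·∂L/∂w = 1.6 - 0.02×(0) = 1.6 - (0) = 1.6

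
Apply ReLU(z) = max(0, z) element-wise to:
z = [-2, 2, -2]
h = [0, 2, 0]

ReLU applied element-wise: max(0,-2)=0, max(0,2)=2, max(0,-2)=0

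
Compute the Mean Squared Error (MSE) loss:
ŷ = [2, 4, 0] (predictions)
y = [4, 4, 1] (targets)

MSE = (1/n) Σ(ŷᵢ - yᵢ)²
MSE = 1.667

MSE = (1/3)((2-4)² + (4-4)² + (0-1)²) = (1/3)(4 + 0 + 1) = 1.667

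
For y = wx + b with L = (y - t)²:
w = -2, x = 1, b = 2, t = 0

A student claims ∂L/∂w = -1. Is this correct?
Incorrect

y = (-2)(1) + 2 = 0
∂L/∂y = 2(y - t) = 2(0 - 0) = 0
∂y/∂w = x = 1
∂L/∂w = 0 × 1 = 0

Claimed value: -1
Incorrect: The correct gradient is 0.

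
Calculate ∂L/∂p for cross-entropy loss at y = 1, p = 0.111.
∂L/∂p = -9.009

∂L/∂p = -y/p + (1-y)/(1-p) = -1/0.111 + 0 = -9.009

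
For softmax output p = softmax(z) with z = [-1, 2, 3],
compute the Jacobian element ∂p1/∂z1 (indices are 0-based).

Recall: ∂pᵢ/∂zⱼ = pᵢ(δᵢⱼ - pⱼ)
∂p1/∂z1 = 0.195

p = softmax(z) = [0.01321, 0.2654, 0.7214]
p1 = 0.2654

∂p1/∂z1 = p1(1 - p1) = 0.2654 × (1 - 0.2654) = 0.195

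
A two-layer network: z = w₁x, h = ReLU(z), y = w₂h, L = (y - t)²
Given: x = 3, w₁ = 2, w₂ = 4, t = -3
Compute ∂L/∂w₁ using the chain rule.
∂L/∂w₁ = 648

Forward pass:
z = w₁x = 2×3 = 6
h = ReLU(6) = 6
y = w₂h = 4×6 = 24

Backward pass:
∂L/∂y = 2(y - t) = 2(24 - -3) = 54
∂y/∂h = w₂ = 4
∂h/∂z = 1 (ReLU derivative)
∂z/∂w₁ = x = 3

∂L/∂w₁ = 54 × 4 × 1 × 3 = 648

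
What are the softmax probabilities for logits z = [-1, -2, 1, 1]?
p = [0.0619, 0.0228, 0.4576, 0.4576]

exp(z) = [0.3679, 0.1353, 2.718, 2.718]
Sum = 5.94
p = [0.0619, 0.0228, 0.4576, 0.4576]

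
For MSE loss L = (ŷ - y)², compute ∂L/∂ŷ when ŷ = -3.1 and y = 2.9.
∂L/∂ŷ = -12.0

∂L/∂ŷ = 2(ŷ - y) = 2(-3.1 - 2.9) = 2(-6.0) = -12.0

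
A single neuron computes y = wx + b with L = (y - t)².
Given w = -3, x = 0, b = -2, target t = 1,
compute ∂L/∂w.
∂L/∂w = 0

y = wx + b = (-3)(0) + -2 = -2
∂L/∂y = 2(y - t) = 2(-2 - 1) = -6
∂y/∂w = x = 0
∂L/∂w = ∂L/∂y · ∂y/∂w = -6 × 0 = 0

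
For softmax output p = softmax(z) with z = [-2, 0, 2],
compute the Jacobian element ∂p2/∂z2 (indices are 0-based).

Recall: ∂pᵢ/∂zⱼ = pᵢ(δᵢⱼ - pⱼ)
∂p2/∂z2 = 0.1154

p = softmax(z) = [0.01588, 0.1173, 0.8668]
p2 = 0.8668

∂p2/∂z2 = p2(1 - p2) = 0.8668 × (1 - 0.8668) = 0.1154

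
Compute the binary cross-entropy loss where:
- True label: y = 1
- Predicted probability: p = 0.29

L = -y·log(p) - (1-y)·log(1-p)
L = 1.238

L = -1·log(0.29) - 0·log(0.71) = -log(0.29) = 1.238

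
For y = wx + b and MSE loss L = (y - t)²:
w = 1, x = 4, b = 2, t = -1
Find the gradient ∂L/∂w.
∂L/∂w = 56

y = wx + b = (1)(4) + 2 = 6
∂L/∂y = 2(y - t) = 2(6 - -1) = 14
∂y/∂w = x = 4
∂L/∂w = ∂L/∂y · ∂y/∂w = 14 × 4 = 56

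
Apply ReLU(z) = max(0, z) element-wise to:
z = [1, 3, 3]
h = [1, 3, 3]

ReLU applied element-wise: max(0,1)=1, max(0,3)=3, max(0,3)=3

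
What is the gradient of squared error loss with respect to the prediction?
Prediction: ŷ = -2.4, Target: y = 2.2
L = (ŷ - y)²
∂L/∂ŷ = -9.2

∂L/∂ŷ = 2(ŷ - y) = 2(-2.4 - 2.2) = 2(-4.6) = -9.2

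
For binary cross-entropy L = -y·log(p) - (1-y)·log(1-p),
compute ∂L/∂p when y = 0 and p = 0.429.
∂L/∂p = 1.751

∂L/∂p = -y/p + (1-y)/(1-p) = 0 + 1/0.571 = 1.751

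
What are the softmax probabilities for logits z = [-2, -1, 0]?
p = [0.09, 0.2447, 0.6652]

exp(z) = [0.1353, 0.3679, 1]
Sum = 1.503
p = [0.09, 0.2447, 0.6652]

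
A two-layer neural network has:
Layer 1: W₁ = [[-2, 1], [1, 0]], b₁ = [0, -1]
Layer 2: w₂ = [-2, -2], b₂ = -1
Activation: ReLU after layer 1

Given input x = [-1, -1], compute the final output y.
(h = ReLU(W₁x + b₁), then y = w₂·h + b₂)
y = -3

Layer 1 pre-activation: z₁ = [1, -2]
After ReLU: h = [1, 0]
Layer 2 output: y = -2×1 + -2×0 + -1 = -3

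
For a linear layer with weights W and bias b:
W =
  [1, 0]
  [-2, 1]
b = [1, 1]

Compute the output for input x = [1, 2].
y = [2, 1]

Wx = [1×1 + 0×2, -2×1 + 1×2]
   = [1, 0]
y = Wx + b = [1 + 1, 0 + 1] = [2, 1]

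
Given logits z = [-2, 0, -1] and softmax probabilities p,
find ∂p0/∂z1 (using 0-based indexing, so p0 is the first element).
∂p0/∂z1 = -0.05989

p = softmax(z) = [0.09003, 0.6652, 0.2447]
p0 = 0.09003, p1 = 0.6652

∂p0/∂z1 = -p0 × p1 = -0.09003 × 0.6652 = -0.05989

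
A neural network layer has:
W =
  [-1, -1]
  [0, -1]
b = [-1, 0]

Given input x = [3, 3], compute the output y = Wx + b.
y = [-7, -3]

Wx = [-1×3 + -1×3, 0×3 + -1×3]
   = [-6, -3]
y = Wx + b = [-6 + -1, -3 + 0] = [-7, -3]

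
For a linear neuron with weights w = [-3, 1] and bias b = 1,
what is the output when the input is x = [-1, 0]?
y = 4

y = (-3)(-1) + (1)(0) + 1 = 4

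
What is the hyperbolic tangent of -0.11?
-0.1096

tanh(-0.11) = (e^(-0.11) - e^(0.11))/(e^(-0.11) + e^(0.11)) = -0.1096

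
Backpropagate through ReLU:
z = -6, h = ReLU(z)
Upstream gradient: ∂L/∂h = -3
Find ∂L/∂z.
∂L/∂z = 0

h = ReLU(-6) = 0
Since z < 0: ∂h/∂z = 0
∂L/∂z = ∂L/∂h · ∂h/∂z = -3 × 0 = 0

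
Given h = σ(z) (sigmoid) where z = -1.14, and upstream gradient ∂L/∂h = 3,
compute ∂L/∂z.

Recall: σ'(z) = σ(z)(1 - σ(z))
∂L/∂z = 0.5508

σ(-1.14) = 0.2423
σ'(-1.14) = σ(-1.14)(1 - σ(-1.14)) = 0.2423 × 0.7577 = 0.1836
∂L/∂z = ∂L/∂h · σ'(z) = 3 × 0.1836 = 0.5508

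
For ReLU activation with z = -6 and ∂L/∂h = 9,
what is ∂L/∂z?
∂L/∂z = 0

h = ReLU(-6) = 0
Since z < 0: ∂h/∂z = 0
∂L/∂z = ∂L/∂h · ∂h/∂z = 9 × 0 = 0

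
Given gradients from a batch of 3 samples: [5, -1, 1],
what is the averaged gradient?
Average gradient = 1.667

Average = (1/3)(5 + -1 + 1) = 5/3 = 1.667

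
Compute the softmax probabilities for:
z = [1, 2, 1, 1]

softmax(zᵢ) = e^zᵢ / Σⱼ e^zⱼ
p = [0.1749, 0.4754, 0.1749, 0.1749]

exp(z) = [2.718, 7.389, 2.718, 2.718]
Sum = 15.54
p = [0.1749, 0.4754, 0.1749, 0.1749]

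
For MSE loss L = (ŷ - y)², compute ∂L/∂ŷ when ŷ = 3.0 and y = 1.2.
∂L/∂ŷ = 3.6

∂L/∂ŷ = 2(ŷ - y) = 2(3.0 - 1.2) = 2(1.8) = 3.6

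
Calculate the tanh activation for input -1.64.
-0.9275

tanh(-1.64) = (e^(-1.64) - e^(1.64))/(e^(-1.64) + e^(1.64)) = -0.9275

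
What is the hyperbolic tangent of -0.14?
-0.1391

tanh(-0.14) = (e^(-0.14) - e^(0.14))/(e^(-0.14) + e^(0.14)) = -0.1391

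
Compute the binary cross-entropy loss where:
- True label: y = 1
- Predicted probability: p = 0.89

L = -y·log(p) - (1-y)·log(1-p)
L = 0.1165

L = -1·log(0.89) - 0·log(0.11) = -log(0.89) = 0.1165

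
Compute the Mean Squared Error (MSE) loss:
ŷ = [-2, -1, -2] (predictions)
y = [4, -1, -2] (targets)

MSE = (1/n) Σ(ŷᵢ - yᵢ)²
MSE = 12

MSE = (1/3)((-2-4)² + (-1--1)² + (-2--2)²) = (1/3)(36 + 0 + 0) = 12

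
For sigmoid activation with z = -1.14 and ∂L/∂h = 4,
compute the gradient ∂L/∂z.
∂L/∂z = 0.7344

σ(-1.14) = 0.2423
σ'(-1.14) = σ(-1.14)(1 - σ(-1.14)) = 0.2423 × 0.7577 = 0.1836
∂L/∂z = ∂L/∂h · σ'(z) = 4 × 0.1836 = 0.7344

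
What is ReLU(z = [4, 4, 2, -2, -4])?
h = [4, 4, 2, 0, 0]

ReLU applied element-wise: max(0,4)=4, max(0,4)=4, max(0,2)=2, max(0,-2)=0, max(0,-4)=0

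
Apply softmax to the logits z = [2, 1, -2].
p = [0.7214, 0.2654, 0.0132]

exp(z) = [7.389, 2.718, 0.1353]
Sum = 10.24
p = [0.7214, 0.2654, 0.0132]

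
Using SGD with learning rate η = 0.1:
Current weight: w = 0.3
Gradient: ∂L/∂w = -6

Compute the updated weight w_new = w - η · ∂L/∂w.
w_new = 0.9

w_new = w - η·∂L/∂w = 0.3 - 0.1×(-6) = 0.3 - (-0.6) = 0.9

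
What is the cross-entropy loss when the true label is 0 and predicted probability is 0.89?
L = 2.207

L = -0·log(0.89) - 1·log(0.11) = -log(0.11) = 2.207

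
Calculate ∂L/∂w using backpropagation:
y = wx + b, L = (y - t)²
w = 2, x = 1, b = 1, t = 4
∂L/∂w = -2

y = wx + b = (2)(1) + 1 = 3
∂L/∂y = 2(y - t) = 2(3 - 4) = -2
∂y/∂w = x = 1
∂L/∂w = ∂L/∂y · ∂y/∂w = -2 × 1 = -2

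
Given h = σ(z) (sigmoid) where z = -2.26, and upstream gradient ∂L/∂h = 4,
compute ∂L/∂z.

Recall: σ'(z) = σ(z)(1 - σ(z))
∂L/∂z = 0.3422

σ(-2.26) = 0.09449
σ'(-2.26) = σ(-2.26)(1 - σ(-2.26)) = 0.09449 × 0.9055 = 0.08556
∂L/∂z = ∂L/∂h · σ'(z) = 4 × 0.08556 = 0.3422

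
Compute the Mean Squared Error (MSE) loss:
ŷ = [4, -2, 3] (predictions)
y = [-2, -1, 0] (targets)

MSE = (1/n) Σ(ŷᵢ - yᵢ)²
MSE = 15.33

MSE = (1/3)((4--2)² + (-2--1)² + (3-0)²) = (1/3)(36 + 1 + 9) = 15.33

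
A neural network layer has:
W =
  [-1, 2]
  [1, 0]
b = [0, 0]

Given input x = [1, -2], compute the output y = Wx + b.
y = [-5, 1]

Wx = [-1×1 + 2×-2, 1×1 + 0×-2]
   = [-5, 1]
y = Wx + b = [-5 + 0, 1 + 0] = [-5, 1]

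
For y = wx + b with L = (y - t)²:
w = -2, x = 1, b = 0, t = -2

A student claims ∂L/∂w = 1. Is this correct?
Incorrect

y = (-2)(1) + 0 = -2
∂L/∂y = 2(y - t) = 2(-2 - -2) = 0
∂y/∂w = x = 1
∂L/∂w = 0 × 1 = 0

Claimed value: 1
Incorrect: The correct gradient is 0.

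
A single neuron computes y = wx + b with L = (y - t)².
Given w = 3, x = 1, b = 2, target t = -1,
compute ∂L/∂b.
∂L/∂b = 12

y = wx + b = (3)(1) + 2 = 5
∂L/∂y = 2(y - t) = 2(5 - -1) = 12
∂y/∂b = 1
∂L/∂b = ∂L/∂y · ∂y/∂b = 12 × 1 = 12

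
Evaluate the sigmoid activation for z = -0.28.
0.4305

sigmoid(-0.28) = 1/(1 + e^(0.28)) = 1/(1 + 1.323) = 0.4305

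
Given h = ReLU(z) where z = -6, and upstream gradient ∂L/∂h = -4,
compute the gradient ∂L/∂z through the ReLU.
∂L/∂z = 0

h = ReLU(-6) = 0
Since z < 0: ∂h/∂z = 0
∂L/∂z = ∂L/∂h · ∂h/∂z = -4 × 0 = 0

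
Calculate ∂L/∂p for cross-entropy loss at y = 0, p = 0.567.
∂L/∂p = 2.309

∂L/∂p = -y/p + (1-y)/(1-p) = 0 + 1/0.433 = 2.309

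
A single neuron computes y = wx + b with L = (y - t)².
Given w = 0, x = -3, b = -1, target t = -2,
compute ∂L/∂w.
∂L/∂w = -6

y = wx + b = (0)(-3) + -1 = -1
∂L/∂y = 2(y - t) = 2(-1 - -2) = 2
∂y/∂w = x = -3
∂L/∂w = ∂L/∂y · ∂y/∂w = 2 × -3 = -6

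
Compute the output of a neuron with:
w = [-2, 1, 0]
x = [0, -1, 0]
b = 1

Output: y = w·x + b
y = 0

y = (-2)(0) + (1)(-1) + (0)(0) + 1 = 0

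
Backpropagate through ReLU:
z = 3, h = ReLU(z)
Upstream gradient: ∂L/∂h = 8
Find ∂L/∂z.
∂L/∂z = 8

h = ReLU(3) = 3
Since z > 0: ∂h/∂z = 1
∂L/∂z = ∂L/∂h · ∂h/∂z = 8 × 1 = 8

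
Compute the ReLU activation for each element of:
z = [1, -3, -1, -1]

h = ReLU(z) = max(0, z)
h = [1, 0, 0, 0]

ReLU applied element-wise: max(0,1)=1, max(0,-3)=0, max(0,-1)=0, max(0,-1)=0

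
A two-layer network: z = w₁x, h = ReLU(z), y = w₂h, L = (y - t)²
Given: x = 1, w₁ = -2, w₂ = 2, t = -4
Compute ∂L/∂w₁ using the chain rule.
∂L/∂w₁ = 0

Forward pass:
z = w₁x = -2×1 = -2
h = ReLU(-2) = 0
y = w₂h = 2×0 = 0

Backward pass:
∂L/∂y = 2(y - t) = 2(0 - -4) = 8
∂y/∂h = w₂ = 2
∂h/∂z = 0 (ReLU derivative)
∂z/∂w₁ = x = 1

∂L/∂w₁ = 8 × 2 × 0 × 1 = 0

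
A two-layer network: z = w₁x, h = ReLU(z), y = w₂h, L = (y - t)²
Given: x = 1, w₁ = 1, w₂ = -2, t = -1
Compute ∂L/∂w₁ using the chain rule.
∂L/∂w₁ = 4

Forward pass:
z = w₁x = 1×1 = 1
h = ReLU(1) = 1
y = w₂h = -2×1 = -2

Backward pass:
∂L/∂y = 2(y - t) = 2(-2 - -1) = -2
∂y/∂h = w₂ = -2
∂h/∂z = 1 (ReLU derivative)
∂z/∂w₁ = x = 1

∂L/∂w₁ = -2 × -2 × 1 × 1 = 4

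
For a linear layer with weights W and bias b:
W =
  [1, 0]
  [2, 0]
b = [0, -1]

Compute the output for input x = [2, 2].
y = [2, 3]

Wx = [1×2 + 0×2, 2×2 + 0×2]
   = [2, 4]
y = Wx + b = [2 + 0, 4 + -1] = [2, 3]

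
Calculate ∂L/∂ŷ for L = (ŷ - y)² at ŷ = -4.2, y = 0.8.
∂L/∂ŷ = -10.0

∂L/∂ŷ = 2(ŷ - y) = 2(-4.2 - 0.8) = 2(-5.0) = -10.0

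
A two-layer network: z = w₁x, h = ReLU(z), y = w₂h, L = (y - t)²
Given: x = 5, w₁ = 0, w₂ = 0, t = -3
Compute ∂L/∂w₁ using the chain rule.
∂L/∂w₁ = 0

Forward pass:
z = w₁x = 0×5 = 0
h = ReLU(0) = 0
y = w₂h = 0×0 = 0

Backward pass:
∂L/∂y = 2(y - t) = 2(0 - -3) = 6
∂y/∂h = w₂ = 0
∂h/∂z = 0 (ReLU derivative)
∂z/∂w₁ = x = 5

∂L/∂w₁ = 6 × 0 × 0 × 5 = 0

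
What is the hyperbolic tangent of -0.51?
-0.4699

tanh(-0.51) = (e^(-0.51) - e^(0.51))/(e^(-0.51) + e^(0.51)) = -0.4699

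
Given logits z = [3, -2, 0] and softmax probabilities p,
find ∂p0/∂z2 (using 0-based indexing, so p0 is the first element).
∂p0/∂z2 = -0.0446

p = softmax(z) = [0.9465, 0.006377, 0.04712]
p0 = 0.9465, p2 = 0.04712

∂p0/∂z2 = -p0 × p2 = -0.9465 × 0.04712 = -0.0446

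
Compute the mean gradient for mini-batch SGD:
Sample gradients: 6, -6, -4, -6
Average gradient = -2.5

Average = (1/4)(6 + -6 + -4 + -6) = -10/4 = -2.5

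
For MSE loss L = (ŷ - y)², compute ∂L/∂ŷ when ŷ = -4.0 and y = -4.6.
∂L/∂ŷ = 1.2

∂L/∂ŷ = 2(ŷ - y) = 2(-4.0 - -4.6) = 2(0.6) = 1.2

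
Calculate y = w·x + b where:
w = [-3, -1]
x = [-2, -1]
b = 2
y = 9

y = (-3)(-2) + (-1)(-1) + 2 = 9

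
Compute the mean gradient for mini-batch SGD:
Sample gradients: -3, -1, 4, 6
Average gradient = 1.5

Average = (1/4)(-3 + -1 + 4 + 6) = 6/4 = 1.5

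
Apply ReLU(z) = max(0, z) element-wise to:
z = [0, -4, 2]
h = [0, 0, 2]

ReLU applied element-wise: max(0,0)=0, max(0,-4)=0, max(0,2)=2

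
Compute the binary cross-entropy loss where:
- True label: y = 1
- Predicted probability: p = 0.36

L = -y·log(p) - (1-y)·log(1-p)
L = 1.022

L = -1·log(0.36) - 0·log(0.64) = -log(0.36) = 1.022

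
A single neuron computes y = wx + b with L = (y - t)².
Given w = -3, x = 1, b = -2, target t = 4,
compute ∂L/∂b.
∂L/∂b = -18

y = wx + b = (-3)(1) + -2 = -5
∂L/∂y = 2(y - t) = 2(-5 - 4) = -18
∂y/∂b = 1
∂L/∂b = ∂L/∂y · ∂y/∂b = -18 × 1 = -18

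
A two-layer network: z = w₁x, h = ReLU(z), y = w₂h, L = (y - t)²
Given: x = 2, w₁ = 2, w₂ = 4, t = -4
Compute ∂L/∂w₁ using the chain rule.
∂L/∂w₁ = 320

Forward pass:
z = w₁x = 2×2 = 4
h = ReLU(4) = 4
y = w₂h = 4×4 = 16

Backward pass:
∂L/∂y = 2(y - t) = 2(16 - -4) = 40
∂y/∂h = w₂ = 4
∂h/∂z = 1 (ReLU derivative)
∂z/∂w₁ = x = 2

∂L/∂w₁ = 40 × 4 × 1 × 2 = 320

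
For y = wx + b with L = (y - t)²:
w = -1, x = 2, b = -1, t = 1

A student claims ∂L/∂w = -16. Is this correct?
Correct

y = (-1)(2) + -1 = -3
∂L/∂y = 2(y - t) = 2(-3 - 1) = -8
∂y/∂w = x = 2
∂L/∂w = -8 × 2 = -16

Claimed value: -16
Correct: The correct gradient is -16.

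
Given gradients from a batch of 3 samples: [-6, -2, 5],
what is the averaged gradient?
Average gradient = -1

Average = (1/3)(-6 + -2 + 5) = -3/3 = -1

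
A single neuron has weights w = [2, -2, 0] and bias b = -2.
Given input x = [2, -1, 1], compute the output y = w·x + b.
y = 4

y = (2)(2) + (-2)(-1) + (0)(1) + -2 = 4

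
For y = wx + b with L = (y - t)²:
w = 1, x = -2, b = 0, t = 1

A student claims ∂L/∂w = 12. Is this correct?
Correct

y = (1)(-2) + 0 = -2
∂L/∂y = 2(y - t) = 2(-2 - 1) = -6
∂y/∂w = x = -2
∂L/∂w = -6 × -2 = 12

Claimed value: 12
Correct: The correct gradient is 12.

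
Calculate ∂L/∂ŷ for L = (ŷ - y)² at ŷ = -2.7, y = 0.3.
∂L/∂ŷ = -6.0

∂L/∂ŷ = 2(ŷ - y) = 2(-2.7 - 0.3) = 2(-3.0) = -6.0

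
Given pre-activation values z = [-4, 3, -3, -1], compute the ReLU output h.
h = [0, 3, 0, 0]

ReLU applied element-wise: max(0,-4)=0, max(0,3)=3, max(0,-3)=0, max(0,-1)=0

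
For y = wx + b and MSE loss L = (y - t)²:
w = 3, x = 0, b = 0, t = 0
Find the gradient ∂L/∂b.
∂L/∂b = 0

y = wx + b = (3)(0) + 0 = 0
∂L/∂y = 2(y - t) = 2(0 - 0) = 0
∂y/∂b = 1
∂L/∂b = ∂L/∂y · ∂y/∂b = 0 × 1 = 0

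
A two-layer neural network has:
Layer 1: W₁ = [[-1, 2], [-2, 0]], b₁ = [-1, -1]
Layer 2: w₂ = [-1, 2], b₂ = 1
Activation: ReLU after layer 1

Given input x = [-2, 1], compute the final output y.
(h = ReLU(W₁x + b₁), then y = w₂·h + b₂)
y = 4

Layer 1 pre-activation: z₁ = [3, 3]
After ReLU: h = [3, 3]
Layer 2 output: y = -1×3 + 2×3 + 1 = 4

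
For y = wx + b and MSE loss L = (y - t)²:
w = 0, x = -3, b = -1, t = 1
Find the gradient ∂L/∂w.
∂L/∂w = 12

y = wx + b = (0)(-3) + -1 = -1
∂L/∂y = 2(y - t) = 2(-1 - 1) = -4
∂y/∂w = x = -3
∂L/∂w = ∂L/∂y · ∂y/∂w = -4 × -3 = 12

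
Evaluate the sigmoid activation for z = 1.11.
0.7521

sigmoid(1.11) = 1/(1 + e^(-1.11)) = 1/(1 + 0.3296) = 0.7521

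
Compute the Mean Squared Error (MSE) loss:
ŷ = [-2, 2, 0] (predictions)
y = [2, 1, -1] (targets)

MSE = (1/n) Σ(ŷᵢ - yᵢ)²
MSE = 6

MSE = (1/3)((-2-2)² + (2-1)² + (0--1)²) = (1/3)(16 + 1 + 1) = 6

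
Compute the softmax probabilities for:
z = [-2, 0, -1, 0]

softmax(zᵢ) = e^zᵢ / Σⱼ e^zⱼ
p = [0.0541, 0.3995, 0.147, 0.3995]

exp(z) = [0.1353, 1, 0.3679, 1]
Sum = 2.503
p = [0.0541, 0.3995, 0.147, 0.3995]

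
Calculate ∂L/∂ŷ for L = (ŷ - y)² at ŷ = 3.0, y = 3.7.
∂L/∂ŷ = -1.4

∂L/∂ŷ = 2(ŷ - y) = 2(3.0 - 3.7) = 2(-0.7) = -1.4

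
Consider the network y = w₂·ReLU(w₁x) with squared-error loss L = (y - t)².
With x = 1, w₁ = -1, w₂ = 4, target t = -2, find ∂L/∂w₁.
∂L/∂w₁ = 0

Forward pass:
z = w₁x = -1×1 = -1
h = ReLU(-1) = 0
y = w₂h = 4×0 = 0

Backward pass:
∂L/∂y = 2(y - t) = 2(0 - -2) = 4
∂y/∂h = w₂ = 4
∂h/∂z = 0 (ReLU derivative)
∂z/∂w₁ = x = 1

∂L/∂w₁ = 4 × 4 × 0 × 1 = 0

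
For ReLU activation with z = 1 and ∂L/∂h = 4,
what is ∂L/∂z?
∂L/∂z = 4

h = ReLU(1) = 1
Since z > 0: ∂h/∂z = 1
∂L/∂z = ∂L/∂h · ∂h/∂z = 4 × 1 = 4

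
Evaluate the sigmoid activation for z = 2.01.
0.8818

sigmoid(2.01) = 1/(1 + e^(-2.01)) = 1/(1 + 0.134) = 0.8818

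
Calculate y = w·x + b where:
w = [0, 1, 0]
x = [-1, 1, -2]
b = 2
y = 3

y = (0)(-1) + (1)(1) + (0)(-2) + 2 = 3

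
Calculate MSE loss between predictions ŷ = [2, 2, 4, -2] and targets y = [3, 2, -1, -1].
MSE = 6.75

MSE = (1/4)((2-3)² + (2-2)² + (4--1)² + (-2--1)²) = (1/4)(1 + 0 + 25 + 1) = 6.75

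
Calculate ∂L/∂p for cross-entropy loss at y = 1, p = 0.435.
∂L/∂p = -2.299

∂L/∂p = -y/p + (1-y)/(1-p) = -1/0.435 + 0 = -2.299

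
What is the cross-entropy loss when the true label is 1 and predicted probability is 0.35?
L = 1.05

L = -1·log(0.35) - 0·log(0.65) = -log(0.35) = 1.05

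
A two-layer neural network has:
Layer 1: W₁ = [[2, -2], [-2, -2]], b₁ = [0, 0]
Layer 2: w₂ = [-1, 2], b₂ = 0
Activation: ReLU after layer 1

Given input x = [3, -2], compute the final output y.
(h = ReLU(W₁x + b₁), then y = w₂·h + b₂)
y = -10

Layer 1 pre-activation: z₁ = [10, -2]
After ReLU: h = [10, 0]
Layer 2 output: y = -1×10 + 2×0 + 0 = -10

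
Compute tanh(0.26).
0.2543

tanh(0.26) = (e^(0.26) - e^(-0.26))/(e^(0.26) + e^(-0.26)) = 0.2543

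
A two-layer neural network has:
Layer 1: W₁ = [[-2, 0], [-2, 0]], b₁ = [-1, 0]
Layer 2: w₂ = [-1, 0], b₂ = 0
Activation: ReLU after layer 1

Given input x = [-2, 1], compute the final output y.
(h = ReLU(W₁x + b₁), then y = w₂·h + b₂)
y = -3

Layer 1 pre-activation: z₁ = [3, 4]
After ReLU: h = [3, 4]
Layer 2 output: y = -1×3 + 0×4 + 0 = -3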